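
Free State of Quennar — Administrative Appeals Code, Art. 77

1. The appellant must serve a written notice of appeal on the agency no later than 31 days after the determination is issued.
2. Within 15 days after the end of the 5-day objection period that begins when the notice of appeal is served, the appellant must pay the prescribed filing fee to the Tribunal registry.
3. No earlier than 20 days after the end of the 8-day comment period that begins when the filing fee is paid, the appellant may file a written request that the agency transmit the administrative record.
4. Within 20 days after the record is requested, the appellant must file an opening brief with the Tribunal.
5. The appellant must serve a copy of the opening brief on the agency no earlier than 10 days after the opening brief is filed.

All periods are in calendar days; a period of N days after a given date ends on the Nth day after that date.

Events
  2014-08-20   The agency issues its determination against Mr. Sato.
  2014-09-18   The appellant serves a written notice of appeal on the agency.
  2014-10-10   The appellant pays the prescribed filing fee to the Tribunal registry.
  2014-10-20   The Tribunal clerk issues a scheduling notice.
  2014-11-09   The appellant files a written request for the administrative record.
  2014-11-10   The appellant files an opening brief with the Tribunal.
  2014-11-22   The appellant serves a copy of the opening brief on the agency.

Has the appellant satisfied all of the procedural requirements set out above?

No

Step 1 — counting 31 days from 2014-08-20 (when the determination is issued) gives a deadline of 2014-09-20; completed 2014-09-18, before the deadline.
Step 2 — counting 15 days from 2014-09-23 (end of the 5-day objection period, which began when the notice of appeal is served on 2014-09-18) gives a deadline of 2014-10-08; done 2014-10-10 — 2 days late.
No need to go further; step 2 was not satisfied.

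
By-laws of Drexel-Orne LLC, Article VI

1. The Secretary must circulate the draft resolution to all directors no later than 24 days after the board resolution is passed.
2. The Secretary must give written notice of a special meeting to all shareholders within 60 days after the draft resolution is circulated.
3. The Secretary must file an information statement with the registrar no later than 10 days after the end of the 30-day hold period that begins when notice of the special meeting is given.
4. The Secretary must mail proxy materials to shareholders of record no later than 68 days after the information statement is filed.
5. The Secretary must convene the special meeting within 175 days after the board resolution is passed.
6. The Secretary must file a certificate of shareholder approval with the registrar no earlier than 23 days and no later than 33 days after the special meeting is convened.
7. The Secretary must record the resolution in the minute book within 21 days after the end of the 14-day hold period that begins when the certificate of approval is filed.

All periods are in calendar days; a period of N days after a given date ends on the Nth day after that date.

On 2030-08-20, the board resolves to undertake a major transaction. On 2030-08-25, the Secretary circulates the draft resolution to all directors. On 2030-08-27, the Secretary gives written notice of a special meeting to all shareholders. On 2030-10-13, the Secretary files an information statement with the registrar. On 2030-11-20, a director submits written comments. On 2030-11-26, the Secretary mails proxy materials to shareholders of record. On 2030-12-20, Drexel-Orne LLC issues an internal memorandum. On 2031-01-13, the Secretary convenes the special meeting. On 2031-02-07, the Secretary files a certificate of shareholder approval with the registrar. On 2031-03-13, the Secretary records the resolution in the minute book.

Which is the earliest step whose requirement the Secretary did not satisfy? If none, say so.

Step 3

Step 1: 24 days after 2030-08-20 (when the board resolution is passed) is 2030-09-13; done 2030-08-25 — timely.
Step 2: 60 days after 2030-08-25 (when the draft resolution is circulated) is 2030-10-24; 2030-08-27 is within that limit.
Step 3: 10 days after 2030-09-26 (end of the 30-day hold period, which began when notice of the special meeting is given on 2030-08-27) is 2030-10-06; 2030-10-13 misses that deadline by 7 days.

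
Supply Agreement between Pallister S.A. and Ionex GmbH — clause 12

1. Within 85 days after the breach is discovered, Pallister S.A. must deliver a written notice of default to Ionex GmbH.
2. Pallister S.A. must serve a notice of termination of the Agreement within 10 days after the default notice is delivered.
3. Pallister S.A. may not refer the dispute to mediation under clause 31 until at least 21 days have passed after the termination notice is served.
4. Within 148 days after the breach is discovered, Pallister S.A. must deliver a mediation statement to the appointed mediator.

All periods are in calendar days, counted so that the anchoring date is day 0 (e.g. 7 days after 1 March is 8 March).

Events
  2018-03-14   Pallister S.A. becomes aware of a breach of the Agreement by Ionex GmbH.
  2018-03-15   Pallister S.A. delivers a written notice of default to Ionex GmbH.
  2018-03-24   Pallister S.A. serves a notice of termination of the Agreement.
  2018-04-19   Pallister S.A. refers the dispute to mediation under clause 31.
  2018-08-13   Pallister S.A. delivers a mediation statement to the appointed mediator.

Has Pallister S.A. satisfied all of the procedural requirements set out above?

No

Step 1 — counting 85 days from 2018-03-14 (when the breach is discovered) gives a deadline of 2018-06-07; done 2018-03-15 — timely.
Step 2 — counting 10 days from 2018-03-15 (when the default notice is delivered) gives a deadline of 2018-03-25; completed 2018-03-24, before the deadline.
Step 3 — must wait 21 days from 2018-03-24 (when the termination notice is served), so not before 2018-04-14; done 2018-04-19 — permitted.
Step 4 — counting 148 days from 2018-03-14 (when the breach is discovered) gives a deadline of 2018-08-09; done 2018-08-13 — 4 days late.
That is the first point of non-compliance.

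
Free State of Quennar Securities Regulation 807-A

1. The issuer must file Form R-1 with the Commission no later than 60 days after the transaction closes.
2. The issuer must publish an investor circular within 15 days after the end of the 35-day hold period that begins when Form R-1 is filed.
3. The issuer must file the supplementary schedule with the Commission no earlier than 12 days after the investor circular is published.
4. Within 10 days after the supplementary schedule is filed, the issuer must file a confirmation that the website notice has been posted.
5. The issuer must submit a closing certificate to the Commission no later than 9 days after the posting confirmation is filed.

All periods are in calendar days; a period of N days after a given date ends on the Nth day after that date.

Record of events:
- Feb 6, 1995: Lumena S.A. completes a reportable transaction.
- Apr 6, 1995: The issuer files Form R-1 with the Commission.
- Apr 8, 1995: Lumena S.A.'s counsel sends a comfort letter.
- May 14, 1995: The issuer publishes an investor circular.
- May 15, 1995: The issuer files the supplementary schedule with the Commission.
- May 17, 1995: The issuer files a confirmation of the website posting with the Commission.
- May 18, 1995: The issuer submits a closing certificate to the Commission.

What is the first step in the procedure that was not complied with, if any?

(1) due by Feb 6, 1995 + 60 days = Apr 7, 1995; Apr 6, 1995 is within that limit.
(2) due by May 11, 1995 + 15 days = May 26, 1995; done May 14, 1995 — timely.
(3) permitted from May 14, 1995 + 12 days = May 26, 1995 onward; acted on May 15, 1995, 11 days prematurely.
Later steps need not be reached.

Step 3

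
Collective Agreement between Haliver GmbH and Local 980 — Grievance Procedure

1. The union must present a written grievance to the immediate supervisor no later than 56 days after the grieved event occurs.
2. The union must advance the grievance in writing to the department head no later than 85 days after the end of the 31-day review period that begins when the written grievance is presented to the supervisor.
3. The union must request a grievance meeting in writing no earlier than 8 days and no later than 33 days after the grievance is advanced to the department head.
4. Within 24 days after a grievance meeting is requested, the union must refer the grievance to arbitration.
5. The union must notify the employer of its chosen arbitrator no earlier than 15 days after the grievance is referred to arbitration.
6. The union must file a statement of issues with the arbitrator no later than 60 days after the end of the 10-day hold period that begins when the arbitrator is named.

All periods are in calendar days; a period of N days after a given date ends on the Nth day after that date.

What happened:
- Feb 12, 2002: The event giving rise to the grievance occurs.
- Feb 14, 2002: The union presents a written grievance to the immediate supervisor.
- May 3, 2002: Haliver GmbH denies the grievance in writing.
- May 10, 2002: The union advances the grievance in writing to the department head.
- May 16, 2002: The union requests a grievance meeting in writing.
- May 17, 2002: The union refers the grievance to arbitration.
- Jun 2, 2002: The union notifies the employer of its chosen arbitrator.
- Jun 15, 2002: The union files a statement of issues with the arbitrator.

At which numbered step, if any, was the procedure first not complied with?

Step 1 — counting 56 days from Feb 12, 2002 (when the grieved event occurs) gives a deadline of Apr 9, 2002; completed Feb 14, 2002, before the deadline.
Step 2 — counting 85 days from Mar 17, 2002 (end of the 31-day review period, which began when the written grievance is presented to the supervisor on Feb 14, 2002) gives a deadline of Jun 10, 2002; done May 10, 2002 — timely.
Step 3 — 8 and 33 days from May 10, 2002 (when the grievance is advanced to the department head) are May 18, 2002 and Jun 12, 2002 respectively; done May 16, 2002 — 2 days before the window opened.
No need to go further; step 3 was not satisfied.

Step 3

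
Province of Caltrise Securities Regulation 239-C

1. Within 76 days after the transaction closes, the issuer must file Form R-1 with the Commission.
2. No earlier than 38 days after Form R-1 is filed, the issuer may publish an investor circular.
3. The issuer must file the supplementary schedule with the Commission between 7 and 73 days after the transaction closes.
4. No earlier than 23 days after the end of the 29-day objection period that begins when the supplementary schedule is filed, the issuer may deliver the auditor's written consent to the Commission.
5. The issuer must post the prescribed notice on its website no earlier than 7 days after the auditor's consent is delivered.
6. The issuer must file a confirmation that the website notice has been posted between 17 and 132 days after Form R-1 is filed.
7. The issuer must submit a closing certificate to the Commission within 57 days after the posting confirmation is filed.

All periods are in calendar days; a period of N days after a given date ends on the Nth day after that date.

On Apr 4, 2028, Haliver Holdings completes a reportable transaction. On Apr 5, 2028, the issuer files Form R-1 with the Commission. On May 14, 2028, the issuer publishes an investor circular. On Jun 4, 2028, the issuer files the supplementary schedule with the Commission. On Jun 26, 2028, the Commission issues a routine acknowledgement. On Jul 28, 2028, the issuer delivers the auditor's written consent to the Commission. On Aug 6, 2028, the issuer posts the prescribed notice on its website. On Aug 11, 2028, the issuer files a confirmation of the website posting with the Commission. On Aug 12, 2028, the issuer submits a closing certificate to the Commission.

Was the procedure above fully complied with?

Yes

(1) due by Apr 4, 2028 + 76 days = Jun 19, 2028; done Apr 5, 2028 — timely.
(2) permitted from Apr 5, 2028 + 38 days = May 13, 2028 onward; May 14, 2028 is on or after that date.
(3) the permitted window runs from Apr 4, 2028 + 7 = Apr 11, 2028 to Apr 4, 2028 + 73 = Jun 16, 2028; Jun 4, 2028 falls inside that range.
(4) permitted from Jul 3, 2028 + 23 days = Jul 26, 2028 onward; done Jul 28, 2028 — permitted.
(5) permitted from Jul 28, 2028 + 7 days = Aug 4, 2028 onward; Aug 6, 2028 is on or after that date.
(6) the permitted window runs from Apr 5, 2028 + 17 = Apr 22, 2028 to Apr 5, 2028 + 132 = Aug 15, 2028; done Aug 11, 2028 — within the window.
(7) due by Aug 11, 2028 + 57 days = Oct 7, 2028; done Aug 12, 2028 — timely.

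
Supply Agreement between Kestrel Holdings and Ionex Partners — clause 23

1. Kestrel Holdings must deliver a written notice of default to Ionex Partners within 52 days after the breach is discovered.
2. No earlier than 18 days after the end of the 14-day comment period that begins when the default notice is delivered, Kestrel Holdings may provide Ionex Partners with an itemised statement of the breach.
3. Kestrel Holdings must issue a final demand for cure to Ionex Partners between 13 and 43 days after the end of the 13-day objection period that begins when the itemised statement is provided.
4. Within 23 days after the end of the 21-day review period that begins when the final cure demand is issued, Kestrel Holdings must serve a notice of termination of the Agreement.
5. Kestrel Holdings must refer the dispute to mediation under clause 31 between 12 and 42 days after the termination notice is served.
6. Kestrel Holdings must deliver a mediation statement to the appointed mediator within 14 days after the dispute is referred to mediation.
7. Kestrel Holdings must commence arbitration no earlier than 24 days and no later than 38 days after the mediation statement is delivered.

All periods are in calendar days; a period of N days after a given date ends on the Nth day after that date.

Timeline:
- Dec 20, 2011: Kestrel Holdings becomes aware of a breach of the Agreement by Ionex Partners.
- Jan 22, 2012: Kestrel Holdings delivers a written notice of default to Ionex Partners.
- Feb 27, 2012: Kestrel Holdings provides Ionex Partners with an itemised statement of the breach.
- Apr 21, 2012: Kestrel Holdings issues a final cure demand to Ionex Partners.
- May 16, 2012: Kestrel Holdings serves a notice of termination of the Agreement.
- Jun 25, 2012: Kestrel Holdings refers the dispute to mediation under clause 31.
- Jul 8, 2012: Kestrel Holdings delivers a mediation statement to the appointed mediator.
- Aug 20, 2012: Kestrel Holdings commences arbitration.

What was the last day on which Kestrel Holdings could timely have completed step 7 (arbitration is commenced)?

Aug 15, 2012

Step 7 runs from Jul 8, 2012, when the mediation statement is delivered. The window is 24–38 days after Jul 8, 2012; it closes on Aug 15, 2012.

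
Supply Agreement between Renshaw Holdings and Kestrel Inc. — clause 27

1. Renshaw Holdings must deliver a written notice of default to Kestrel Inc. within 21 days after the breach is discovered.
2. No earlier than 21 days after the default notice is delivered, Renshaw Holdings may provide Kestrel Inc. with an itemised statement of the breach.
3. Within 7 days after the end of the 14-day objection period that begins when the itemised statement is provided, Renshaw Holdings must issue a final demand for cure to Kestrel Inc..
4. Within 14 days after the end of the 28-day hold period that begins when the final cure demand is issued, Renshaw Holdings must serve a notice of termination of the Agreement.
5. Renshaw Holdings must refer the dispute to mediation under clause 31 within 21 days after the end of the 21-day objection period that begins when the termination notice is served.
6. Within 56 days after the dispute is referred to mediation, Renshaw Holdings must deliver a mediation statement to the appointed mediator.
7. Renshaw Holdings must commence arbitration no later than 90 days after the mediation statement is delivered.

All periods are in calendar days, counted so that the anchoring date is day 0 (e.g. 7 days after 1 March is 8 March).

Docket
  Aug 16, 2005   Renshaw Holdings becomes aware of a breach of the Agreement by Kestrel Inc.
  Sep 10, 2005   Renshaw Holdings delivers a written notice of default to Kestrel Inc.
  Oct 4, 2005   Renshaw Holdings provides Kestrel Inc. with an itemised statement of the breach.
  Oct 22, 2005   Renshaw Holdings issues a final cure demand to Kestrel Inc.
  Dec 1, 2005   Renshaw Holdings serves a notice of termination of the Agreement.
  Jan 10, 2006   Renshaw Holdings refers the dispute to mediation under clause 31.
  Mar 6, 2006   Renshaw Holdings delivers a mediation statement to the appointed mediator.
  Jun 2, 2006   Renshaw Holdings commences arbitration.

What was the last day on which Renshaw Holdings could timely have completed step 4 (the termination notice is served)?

Dec 3, 2005

The final cure demand is issued on Oct 22, 2005; the 28-day hold period therefore ends Nov 19, 2005, and step 4 runs from that date. 14 days after Nov 19, 2005 is Dec 3, 2005.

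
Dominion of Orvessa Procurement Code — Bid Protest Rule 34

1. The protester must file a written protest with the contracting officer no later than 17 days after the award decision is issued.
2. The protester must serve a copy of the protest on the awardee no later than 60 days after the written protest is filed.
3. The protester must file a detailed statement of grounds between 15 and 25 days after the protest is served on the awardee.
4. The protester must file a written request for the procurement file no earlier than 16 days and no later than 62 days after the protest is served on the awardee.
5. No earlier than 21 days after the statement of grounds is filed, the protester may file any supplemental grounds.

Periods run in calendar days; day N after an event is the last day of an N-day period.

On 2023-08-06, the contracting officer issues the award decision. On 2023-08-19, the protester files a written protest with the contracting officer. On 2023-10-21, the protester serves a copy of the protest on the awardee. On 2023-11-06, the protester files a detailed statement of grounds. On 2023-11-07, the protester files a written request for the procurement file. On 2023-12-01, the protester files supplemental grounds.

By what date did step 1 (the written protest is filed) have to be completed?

2023-08-23

Step 1 runs from 2023-08-06, when the award decision is issued. 17 days after 2023-08-06 is 2023-08-23.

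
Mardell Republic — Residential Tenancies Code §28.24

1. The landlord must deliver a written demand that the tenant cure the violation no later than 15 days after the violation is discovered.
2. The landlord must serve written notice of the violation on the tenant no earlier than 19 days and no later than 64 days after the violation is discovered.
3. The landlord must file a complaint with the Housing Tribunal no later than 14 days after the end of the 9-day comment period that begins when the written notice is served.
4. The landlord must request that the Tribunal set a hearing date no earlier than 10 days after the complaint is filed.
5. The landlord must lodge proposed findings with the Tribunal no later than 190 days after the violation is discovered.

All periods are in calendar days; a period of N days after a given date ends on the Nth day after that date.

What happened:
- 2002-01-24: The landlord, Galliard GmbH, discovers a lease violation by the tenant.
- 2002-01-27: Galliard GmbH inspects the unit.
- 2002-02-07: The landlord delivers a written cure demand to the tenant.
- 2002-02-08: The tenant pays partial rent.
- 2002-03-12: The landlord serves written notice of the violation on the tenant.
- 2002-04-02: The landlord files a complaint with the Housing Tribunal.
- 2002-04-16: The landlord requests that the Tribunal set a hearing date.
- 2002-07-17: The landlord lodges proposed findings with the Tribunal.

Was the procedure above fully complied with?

Step 1 — counting 15 days from 2002-01-24 (when the violation is discovered) gives a deadline of 2002-02-08; 2002-02-07 is within that limit.
Step 2 — 19 and 64 days from 2002-01-24 (when the violation is discovered) are 2002-02-12 and 2002-03-29 respectively; 2002-03-12 falls inside that range.
Step 3 — counting 14 days from 2002-03-21 (end of the 9-day comment period, which began when the written notice is served on 2002-03-12) gives a deadline of 2002-04-04; completed 2002-04-02, before the deadline.
Step 4 — must wait 10 days from 2002-04-02 (when the complaint is filed), so not before 2002-04-12; 2002-04-16 is on or after that date.
Step 5 — counting 190 days from 2002-01-24 (when the violation is discovered) gives a deadline of 2002-08-02; completed 2002-07-17, before the deadline.

Yes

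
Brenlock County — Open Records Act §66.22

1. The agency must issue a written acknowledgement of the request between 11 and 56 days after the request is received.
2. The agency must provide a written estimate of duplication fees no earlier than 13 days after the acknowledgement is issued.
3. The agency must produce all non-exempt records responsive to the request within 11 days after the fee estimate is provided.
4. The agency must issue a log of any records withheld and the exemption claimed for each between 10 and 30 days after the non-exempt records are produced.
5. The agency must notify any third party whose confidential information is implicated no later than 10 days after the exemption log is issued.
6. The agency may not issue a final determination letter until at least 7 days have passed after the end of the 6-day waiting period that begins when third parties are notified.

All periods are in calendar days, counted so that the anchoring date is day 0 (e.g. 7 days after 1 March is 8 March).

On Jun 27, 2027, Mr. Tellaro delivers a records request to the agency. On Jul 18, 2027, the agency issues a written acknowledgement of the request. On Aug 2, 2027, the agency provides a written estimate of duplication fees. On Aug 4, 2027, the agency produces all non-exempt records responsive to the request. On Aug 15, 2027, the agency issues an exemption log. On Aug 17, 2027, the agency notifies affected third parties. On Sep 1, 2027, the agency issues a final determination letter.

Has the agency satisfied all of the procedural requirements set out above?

Step 1: the window is 11–56 days after Jun 27, 2027 (when the request is received), so Jul 8, 2027 through Aug 22, 2027; done Jul 18, 2027, which is between those dates.
Step 2: the earliest permitted date is 13 days after Jul 18, 2027 (when the acknowledgement is issued), i.e. Jul 31, 2027; done Aug 2, 2027 — permitted.
Step 3: 11 days after Aug 2, 2027 (when the fee estimate is provided) is Aug 13, 2027; done Aug 4, 2027 — timely.
Step 4: the window is 10–30 days after Aug 4, 2027 (when the non-exempt records are produced), so Aug 14, 2027 through Sep 3, 2027; done Aug 15, 2027 — within the window.
Step 5: 10 days after Aug 15, 2027 (when the exemption log is issued) is Aug 25, 2027; done Aug 17, 2027 — timely.
Step 6: the earliest permitted date is 7 days after Aug 23, 2027 (end of the 6-day waiting period, which began when third parties are notified on Aug 17, 2027), i.e. Aug 30, 2027; Sep 1, 2027 is on or after that date.

Yes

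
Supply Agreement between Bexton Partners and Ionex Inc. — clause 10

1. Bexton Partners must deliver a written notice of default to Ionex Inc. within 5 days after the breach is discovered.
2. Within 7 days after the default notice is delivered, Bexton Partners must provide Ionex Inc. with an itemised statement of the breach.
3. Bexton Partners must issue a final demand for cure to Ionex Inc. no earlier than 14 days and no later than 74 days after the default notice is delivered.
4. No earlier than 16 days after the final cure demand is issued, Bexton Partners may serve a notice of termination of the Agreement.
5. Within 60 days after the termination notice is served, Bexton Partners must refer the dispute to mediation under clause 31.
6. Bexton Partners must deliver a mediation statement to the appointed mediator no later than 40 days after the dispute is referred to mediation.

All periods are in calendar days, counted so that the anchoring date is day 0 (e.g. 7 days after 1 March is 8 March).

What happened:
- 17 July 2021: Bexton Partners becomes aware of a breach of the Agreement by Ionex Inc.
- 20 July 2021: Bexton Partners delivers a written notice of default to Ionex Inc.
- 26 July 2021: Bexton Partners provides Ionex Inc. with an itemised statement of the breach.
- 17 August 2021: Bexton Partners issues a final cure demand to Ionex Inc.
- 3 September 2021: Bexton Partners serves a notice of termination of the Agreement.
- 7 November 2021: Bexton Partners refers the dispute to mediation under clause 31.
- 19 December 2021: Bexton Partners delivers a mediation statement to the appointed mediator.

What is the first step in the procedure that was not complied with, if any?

Step 1 — counting 5 days from 17 July 2021 (when the breach is discovered) gives a deadline of 22 July 2021; done 20 July 2021 — timely.
Step 2 — counting 7 days from 20 July 2021 (when the default notice is delivered) gives a deadline of 27 July 2021; completed 26 July 2021, before the deadline.
Step 3 — 14 and 74 days from 20 July 2021 (when the default notice is delivered) are 3 August 2021 and 2 October 2021 respectively; done 17 August 2021, which is between those dates.
Step 4 — must wait 16 days from 17 August 2021 (when the final cure demand is issued), so not before 2 September 2021; 3 September 2021 is on or after that date.
Step 5 — counting 60 days from 3 September 2021 (when the termination notice is served) gives a deadline of 2 November 2021; done 7 November 2021 — 5 days late.

Step 5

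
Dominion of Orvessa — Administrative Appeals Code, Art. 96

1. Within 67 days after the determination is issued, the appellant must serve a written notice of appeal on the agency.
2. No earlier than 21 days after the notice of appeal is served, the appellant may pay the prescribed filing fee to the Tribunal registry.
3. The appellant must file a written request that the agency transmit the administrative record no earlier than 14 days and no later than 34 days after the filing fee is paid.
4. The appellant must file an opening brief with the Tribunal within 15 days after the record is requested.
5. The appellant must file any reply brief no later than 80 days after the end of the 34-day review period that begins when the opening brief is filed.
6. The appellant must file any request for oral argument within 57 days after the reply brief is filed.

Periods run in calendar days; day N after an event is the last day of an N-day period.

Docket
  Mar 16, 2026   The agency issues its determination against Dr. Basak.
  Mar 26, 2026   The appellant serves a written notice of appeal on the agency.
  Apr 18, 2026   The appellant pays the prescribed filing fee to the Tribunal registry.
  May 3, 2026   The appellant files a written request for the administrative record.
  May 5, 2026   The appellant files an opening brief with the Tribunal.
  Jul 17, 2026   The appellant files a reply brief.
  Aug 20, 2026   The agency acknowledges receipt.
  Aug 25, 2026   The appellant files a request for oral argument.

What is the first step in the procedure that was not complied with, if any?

None — every step was satisfied

(1) due by Mar 16, 2026 + 67 days = May 22, 2026; Mar 26, 2026 is within that limit.
(2) permitted from Mar 26, 2026 + 21 days = Apr 16, 2026 onward; done Apr 18, 2026, after the minimum wait.
(3) the permitted window runs from Apr 18, 2026 + 14 = May 2, 2026 to Apr 18, 2026 + 34 = May 22, 2026; May 3, 2026 falls inside that range.
(4) due by May 3, 2026 + 15 days = May 18, 2026; done May 5, 2026 — timely.
(5) due by Jun 8, 2026 + 80 days = Aug 27, 2026; Jul 17, 2026 is within that limit.
(6) due by Jul 17, 2026 + 57 days = Sep 12, 2026; Aug 25, 2026 is within that limit.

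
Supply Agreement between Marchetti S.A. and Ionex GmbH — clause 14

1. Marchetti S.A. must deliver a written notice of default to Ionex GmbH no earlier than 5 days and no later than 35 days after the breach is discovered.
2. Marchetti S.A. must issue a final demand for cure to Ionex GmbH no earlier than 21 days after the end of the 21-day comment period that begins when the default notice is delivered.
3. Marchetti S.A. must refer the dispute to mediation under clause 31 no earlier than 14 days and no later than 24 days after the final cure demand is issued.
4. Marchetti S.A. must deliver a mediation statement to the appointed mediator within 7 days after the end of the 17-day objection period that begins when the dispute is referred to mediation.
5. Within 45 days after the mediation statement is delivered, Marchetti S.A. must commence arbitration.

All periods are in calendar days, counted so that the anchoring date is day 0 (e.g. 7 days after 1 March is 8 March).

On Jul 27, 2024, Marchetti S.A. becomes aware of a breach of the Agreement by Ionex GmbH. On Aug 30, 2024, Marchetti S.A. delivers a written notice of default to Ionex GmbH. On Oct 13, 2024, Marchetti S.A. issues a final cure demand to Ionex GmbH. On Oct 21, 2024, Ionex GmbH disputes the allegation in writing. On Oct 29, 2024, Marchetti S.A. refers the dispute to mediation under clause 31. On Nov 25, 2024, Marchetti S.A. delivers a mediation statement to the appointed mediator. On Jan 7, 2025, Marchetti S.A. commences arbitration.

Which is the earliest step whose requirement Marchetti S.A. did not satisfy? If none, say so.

Step 4

(1) the permitted window runs from Jul 27, 2024 + 5 = Aug 1, 2024 to Jul 27, 2024 + 35 = Aug 31, 2024; done Aug 30, 2024, which is between those dates.
(2) permitted from Sep 20, 2024 + 21 days = Oct 11, 2024 onward; done Oct 13, 2024, after the minimum wait.
(3) the permitted window runs from Oct 13, 2024 + 14 = Oct 27, 2024 to Oct 13, 2024 + 24 = Nov 6, 2024; done Oct 29, 2024, which is between those dates.
(4) due by Nov 15, 2024 + 7 days = Nov 22, 2024; not done until Nov 25, 2024, 3 days after the deadline.
The analysis stops there.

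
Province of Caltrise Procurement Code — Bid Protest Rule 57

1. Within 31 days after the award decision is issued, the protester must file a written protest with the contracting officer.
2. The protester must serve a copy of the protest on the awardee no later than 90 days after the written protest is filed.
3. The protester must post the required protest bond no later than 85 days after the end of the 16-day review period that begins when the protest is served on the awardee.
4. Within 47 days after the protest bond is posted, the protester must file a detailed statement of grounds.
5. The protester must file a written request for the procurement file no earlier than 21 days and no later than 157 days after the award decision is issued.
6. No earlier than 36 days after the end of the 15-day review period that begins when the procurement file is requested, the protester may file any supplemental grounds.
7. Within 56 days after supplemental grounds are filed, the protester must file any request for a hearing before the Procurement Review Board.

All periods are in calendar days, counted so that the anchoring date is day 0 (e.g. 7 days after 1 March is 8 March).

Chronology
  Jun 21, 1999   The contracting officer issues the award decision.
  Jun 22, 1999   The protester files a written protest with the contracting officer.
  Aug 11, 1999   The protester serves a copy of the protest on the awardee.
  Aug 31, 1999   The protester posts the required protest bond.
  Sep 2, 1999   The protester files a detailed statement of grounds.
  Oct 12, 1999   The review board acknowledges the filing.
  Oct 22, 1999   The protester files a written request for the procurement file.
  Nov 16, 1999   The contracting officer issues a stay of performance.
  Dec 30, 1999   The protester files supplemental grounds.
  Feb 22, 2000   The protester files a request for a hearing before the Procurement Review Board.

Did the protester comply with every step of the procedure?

(1) due by Jun 21, 1999 + 31 days = Jul 22, 1999; Jun 22, 1999 is within that limit.
(2) due by Jun 22, 1999 + 90 days = Sep 20, 1999; Aug 11, 1999 is within that limit.
(3) due by Aug 27, 1999 + 85 days = Nov 20, 1999; done Aug 31, 1999 — timely.
(4) due by Aug 31, 1999 + 47 days = Oct 17, 1999; completed Sep 2, 1999, before the deadline.
(5) the permitted window runs from Jun 21, 1999 + 21 = Jul 12, 1999 to Jun 21, 1999 + 157 = Nov 25, 1999; Oct 22, 1999 falls inside that range.
(6) permitted from Nov 6, 1999 + 36 days = Dec 12, 1999 onward; done Dec 30, 1999, after the minimum wait.
(7) due by Dec 30, 1999 + 56 days = Feb 24, 2000; done Feb 22, 2000 — timely.

Yes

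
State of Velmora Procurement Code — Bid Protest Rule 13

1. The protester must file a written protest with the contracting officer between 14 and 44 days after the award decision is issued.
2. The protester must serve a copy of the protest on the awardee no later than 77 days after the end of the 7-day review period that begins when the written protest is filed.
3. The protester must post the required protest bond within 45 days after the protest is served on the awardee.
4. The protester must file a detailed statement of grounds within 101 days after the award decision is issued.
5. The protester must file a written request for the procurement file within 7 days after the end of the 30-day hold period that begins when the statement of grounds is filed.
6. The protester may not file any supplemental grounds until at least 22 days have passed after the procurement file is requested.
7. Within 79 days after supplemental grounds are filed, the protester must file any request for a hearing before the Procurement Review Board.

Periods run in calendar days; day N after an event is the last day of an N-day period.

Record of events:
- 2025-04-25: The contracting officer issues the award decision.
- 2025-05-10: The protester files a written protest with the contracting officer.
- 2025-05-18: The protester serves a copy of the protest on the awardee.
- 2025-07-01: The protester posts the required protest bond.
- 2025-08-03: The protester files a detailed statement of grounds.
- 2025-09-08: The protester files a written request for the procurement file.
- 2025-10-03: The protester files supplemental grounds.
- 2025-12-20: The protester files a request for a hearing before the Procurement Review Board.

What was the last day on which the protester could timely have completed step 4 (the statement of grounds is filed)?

Step 4 runs from 2025-04-25, when the award decision is issued. 101 days after 2025-04-25 is 2025-08-04.

2025-08-04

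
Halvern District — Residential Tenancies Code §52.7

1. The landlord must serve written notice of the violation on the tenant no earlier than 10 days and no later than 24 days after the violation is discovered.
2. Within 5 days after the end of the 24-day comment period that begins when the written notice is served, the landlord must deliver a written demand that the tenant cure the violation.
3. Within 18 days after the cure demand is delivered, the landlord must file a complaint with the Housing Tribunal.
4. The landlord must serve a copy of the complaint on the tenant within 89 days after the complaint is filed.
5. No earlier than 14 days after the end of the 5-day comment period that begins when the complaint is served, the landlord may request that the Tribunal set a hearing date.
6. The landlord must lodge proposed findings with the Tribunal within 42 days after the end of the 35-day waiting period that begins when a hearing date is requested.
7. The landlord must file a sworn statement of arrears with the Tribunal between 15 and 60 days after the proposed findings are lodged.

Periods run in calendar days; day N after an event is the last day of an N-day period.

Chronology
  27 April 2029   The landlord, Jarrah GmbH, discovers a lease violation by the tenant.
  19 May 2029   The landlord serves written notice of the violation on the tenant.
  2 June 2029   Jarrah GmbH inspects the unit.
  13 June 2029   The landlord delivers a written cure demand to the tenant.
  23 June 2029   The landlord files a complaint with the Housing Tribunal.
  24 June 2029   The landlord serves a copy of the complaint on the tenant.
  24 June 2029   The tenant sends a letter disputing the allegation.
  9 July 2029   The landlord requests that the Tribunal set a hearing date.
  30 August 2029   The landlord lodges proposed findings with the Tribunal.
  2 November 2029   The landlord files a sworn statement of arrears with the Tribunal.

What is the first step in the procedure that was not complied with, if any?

Step 1: the window is 10–24 days after 27 April 2029 (when the violation is discovered), so 7 May 2029 through 21 May 2029; 19 May 2029 falls inside that range.
Step 2: 5 days after 12 June 2029 (end of the 24-day comment period, which began when the written notice is served on 19 May 2029) is 17 June 2029; completed 13 June 2029, before the deadline.
Step 3: 18 days after 13 June 2029 (when the cure demand is delivered) is 1 July 2029; 23 June 2029 is within that limit.
Step 4: 89 days after 23 June 2029 (when the complaint is filed) is 20 September 2029; 24 June 2029 is within that limit.
Step 5: the earliest permitted date is 14 days after 29 June 2029 (end of the 5-day comment period, which began when the complaint is served on 24 June 2029), i.e. 13 July 2029; done 9 July 2029 — 4 days too early.
Later steps need not be reached.

Step 5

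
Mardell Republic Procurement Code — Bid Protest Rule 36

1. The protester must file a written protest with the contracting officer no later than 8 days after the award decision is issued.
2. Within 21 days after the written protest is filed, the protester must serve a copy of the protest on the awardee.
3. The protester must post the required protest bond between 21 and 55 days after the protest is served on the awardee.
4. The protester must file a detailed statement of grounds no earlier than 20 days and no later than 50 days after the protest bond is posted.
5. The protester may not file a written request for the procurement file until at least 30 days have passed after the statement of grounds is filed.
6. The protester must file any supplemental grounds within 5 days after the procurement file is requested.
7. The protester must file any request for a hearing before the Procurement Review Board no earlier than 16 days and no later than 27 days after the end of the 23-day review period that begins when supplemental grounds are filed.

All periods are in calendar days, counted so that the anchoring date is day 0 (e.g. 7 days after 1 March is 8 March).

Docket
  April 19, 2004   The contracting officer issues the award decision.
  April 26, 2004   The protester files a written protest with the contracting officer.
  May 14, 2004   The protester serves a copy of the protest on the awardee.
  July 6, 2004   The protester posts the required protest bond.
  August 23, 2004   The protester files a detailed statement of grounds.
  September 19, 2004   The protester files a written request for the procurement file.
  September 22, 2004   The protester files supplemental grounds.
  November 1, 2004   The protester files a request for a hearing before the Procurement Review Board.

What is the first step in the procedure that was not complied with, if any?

Step 1 — counting 8 days from April 19, 2004 (when the award decision is issued) gives a deadline of April 27, 2004; done April 26, 2004 — timely.
Step 2 — counting 21 days from April 26, 2004 (when the written protest is filed) gives a deadline of May 17, 2004; May 14, 2004 is within that limit.
Step 3 — 21 and 55 days from May 14, 2004 (when the protest is served on the awardee) are June 4, 2004 and July 8, 2004 respectively; done July 6, 2004 — within the window.
Step 4 — 20 and 50 days from July 6, 2004 (when the protest bond is posted) are July 26, 2004 and August 25, 2004 respectively; done August 23, 2004 — within the window.
Step 5 — must wait 30 days from August 23, 2004 (when the statement of grounds is filed), so not before September 22, 2004; done September 19, 2004 — 3 days too early.
That is the first point of non-compliance.

Step 5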